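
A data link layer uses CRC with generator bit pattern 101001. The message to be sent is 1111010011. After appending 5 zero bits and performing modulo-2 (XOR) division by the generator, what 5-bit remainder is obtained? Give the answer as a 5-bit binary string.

00001

Append 5 zeros: 111101001100000. Divide by 101001 (XOR where the leading bit is 1):
  pos 0: 111101 XOR 101001 = 010100
  pos 1: 101000 XOR 101001 = 000001
  pos 6: 101100 XOR 101001 = 000101
  pos 9: 101000 XOR 101001 = 000001
Remainder (last 5 bits) = 00001. This is the CRC / FCS.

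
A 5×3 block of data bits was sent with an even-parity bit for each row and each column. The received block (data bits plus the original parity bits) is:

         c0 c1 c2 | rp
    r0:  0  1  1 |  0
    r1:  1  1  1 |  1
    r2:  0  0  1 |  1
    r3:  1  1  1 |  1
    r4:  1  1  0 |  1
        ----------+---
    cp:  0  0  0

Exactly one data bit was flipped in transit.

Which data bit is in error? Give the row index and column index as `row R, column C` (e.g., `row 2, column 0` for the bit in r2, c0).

row 4, column 0

Recompute each row's even parity and compare to rp:
  r0: data parity 0, sent rp 0 → ok
  r1: data parity 1, sent rp 1 → ok
  r2: data parity 1, sent rp 1 → ok
  r3: data parity 1, sent rp 1 → ok
  r4: data parity 0, sent rp 1 → mismatch
Recompute each column's even parity and compare to cp:
  c0: data parity 1, sent cp 0 → mismatch
  c1: data parity 0, sent cp 0 → ok
  c2: data parity 0, sent cp 0 → ok
Exactly one row (r4) and one column (c0) fail → the flipped bit is at their intersection.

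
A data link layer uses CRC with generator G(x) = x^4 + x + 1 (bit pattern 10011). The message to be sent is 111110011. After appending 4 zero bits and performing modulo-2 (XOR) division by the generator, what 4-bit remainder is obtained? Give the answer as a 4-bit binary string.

1100

Append 4 zeros: 1111100110000. Divide by 10011 (XOR where the leading bit is 1):
  pos 0: 11111 XOR 10011 = 01100
  pos 1: 11000 XOR 10011 = 01011
  pos 2: 10110 XOR 10011 = 00101
  pos 4: 10111 XOR 10011 = 00100
  pos 6: 10000 XOR 10011 = 00011
Remainder (last 4 bits) = 1100. This is the CRC / FCS.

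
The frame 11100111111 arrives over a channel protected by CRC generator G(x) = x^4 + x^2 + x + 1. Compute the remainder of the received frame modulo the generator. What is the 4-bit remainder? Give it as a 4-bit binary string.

Modulo-2 division of 11100111111 by 10111:
  pos 0: 11100 XOR 10111 = 01011
  pos 1: 10111 XOR 10111 = 00000
  pos 6: 11111 XOR 10111 = 01000
Remainder = 1000 (nonzero — an error is detected).

1000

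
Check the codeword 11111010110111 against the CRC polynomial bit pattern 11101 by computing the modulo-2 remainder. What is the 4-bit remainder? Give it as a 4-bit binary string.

0100

Modulo-2 division of 11111010110111 by 11101:
  pos 0: 11111 XOR 11101 = 00010
  pos 3: 10010 XOR 11101 = 01111
  pos 4: 11111 XOR 11101 = 00010
  pos 7: 10101 XOR 11101 = 01000
  pos 8: 10001 XOR 11101 = 01100
  pos 9: 11001 XOR 11101 = 00100
Remainder = 0100 (nonzero — an error is detected).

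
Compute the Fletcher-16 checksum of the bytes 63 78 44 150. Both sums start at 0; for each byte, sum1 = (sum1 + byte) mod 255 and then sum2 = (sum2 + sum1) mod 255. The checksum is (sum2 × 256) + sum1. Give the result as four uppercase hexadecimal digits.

Running sums (mod 255):
  after byte 0 (63): sum1=63, sum2=63
  after byte 1 (78): sum1=141, sum2=204
  after byte 2 (44): sum1=185, sum2=134
  after byte 3 (150): sum1=80, sum2=214
Checksum = sum2·256 + sum1 = 214·256 + 80 = 54864 = 0xD650.

D650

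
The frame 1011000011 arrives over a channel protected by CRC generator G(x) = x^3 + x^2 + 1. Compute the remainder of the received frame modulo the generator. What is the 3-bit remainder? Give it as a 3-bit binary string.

Modulo-2 division of 1011000011 by 1101:
  pos 0: 1011 XOR 1101 = 0110
  pos 1: 1100 XOR 1101 = 0001
  pos 4: 1000 XOR 1101 = 0101
  pos 5: 1011 XOR 1101 = 0110
  pos 6: 1101 XOR 1101 = 0000
Remainder = 000 (zero — the frame passes the CRC check).

000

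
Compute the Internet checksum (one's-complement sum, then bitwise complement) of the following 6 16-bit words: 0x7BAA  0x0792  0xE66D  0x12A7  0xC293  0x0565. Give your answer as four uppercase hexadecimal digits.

One's-complement addition (fold any carry out of bit 15 back into bit 0):
  0x7BAA + 0x0792 = 0x0833C
  0x833C + 0xE66D = 0x169A9 → wrap carry → 0x69AA
  0x69AA + 0x12A7 = 0x07C51
  0x7C51 + 0xC293 = 0x13EE4 → wrap carry → 0x3EE5
  0x3EE5 + 0x0565 = 0x0444A
One's-complement sum = 0x444A.
Checksum = ~0x444A & 0xFFFF = 0xBBB5.

BBB5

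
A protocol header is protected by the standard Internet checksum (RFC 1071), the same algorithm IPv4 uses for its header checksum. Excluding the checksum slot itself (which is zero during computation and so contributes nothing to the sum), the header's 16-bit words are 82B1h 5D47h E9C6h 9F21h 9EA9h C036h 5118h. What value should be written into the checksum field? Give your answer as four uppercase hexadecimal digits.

E725

One's-complement addition (fold any carry out of bit 15 back into bit 0):
  0x82B1 + 0x5D47 = 0x0DFF8
  0xDFF8 + 0xE9C6 = 0x1C9BE → wrap carry → 0xC9BF
  0xC9BF + 0x9F21 = 0x168E0 → wrap carry → 0x68E1
  0x68E1 + 0x9EA9 = 0x1078A → wrap carry → 0x078B
  0x078B + 0xC036 = 0x0C7C1
  0xC7C1 + 0x5118 = 0x118D9 → wrap carry → 0x18DA
One's-complement sum = 0x18DA.
Checksum = ~0x18DA & 0xFFFF = 0xE725.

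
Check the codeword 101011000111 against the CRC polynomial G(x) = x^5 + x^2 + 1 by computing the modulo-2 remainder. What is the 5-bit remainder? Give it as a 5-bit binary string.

Modulo-2 division of 101011000111 by 100101:
  pos 0: 101011 XOR 100101 = 001110
  pos 2: 111000 XOR 100101 = 011101
  pos 3: 111010 XOR 100101 = 011111
  pos 4: 111111 XOR 100101 = 011010
  pos 5: 110101 XOR 100101 = 010000
  pos 6: 100001 XOR 100101 = 000100
Remainder = 00100 (nonzero — an error is detected).

00100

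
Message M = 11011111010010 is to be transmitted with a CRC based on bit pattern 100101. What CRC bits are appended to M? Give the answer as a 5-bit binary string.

Append 5 zeros: 1101111101001000000. Divide by 100101 (XOR where the leading bit is 1):
  pos 0: 110111 XOR 100101 = 010010
  pos 1: 100101 XOR 100101 = 000000
  pos 7: 101001 XOR 100101 = 001100
  pos 9: 110000 XOR 100101 = 010101
  pos 10: 101010 XOR 100101 = 001111
  pos 12: 111100 XOR 100101 = 011001
  pos 13: 110010 XOR 100101 = 010111
Remainder (last 5 bits) = 10111. This is the CRC / FCS.

10111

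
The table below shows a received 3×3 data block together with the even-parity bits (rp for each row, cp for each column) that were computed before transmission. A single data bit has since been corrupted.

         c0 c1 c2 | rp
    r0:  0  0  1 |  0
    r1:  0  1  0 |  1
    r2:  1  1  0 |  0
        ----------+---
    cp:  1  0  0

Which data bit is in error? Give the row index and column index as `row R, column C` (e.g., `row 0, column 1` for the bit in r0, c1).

row 0, column 2

Recompute each row's even parity and compare to rp:
  r0: data parity 1, sent rp 0 → mismatch
  r1: data parity 1, sent rp 1 → ok
  r2: data parity 0, sent rp 0 → ok
Recompute each column's even parity and compare to cp:
  c0: data parity 1, sent cp 1 → ok
  c1: data parity 0, sent cp 0 → ok
  c2: data parity 1, sent cp 0 → mismatch
Exactly one row (r0) and one column (c2) fail → the flipped bit is at their intersection.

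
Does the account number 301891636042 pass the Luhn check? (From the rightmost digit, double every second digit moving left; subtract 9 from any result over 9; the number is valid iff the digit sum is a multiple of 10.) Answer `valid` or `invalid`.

From the right, keep odd positions and double even positions (subtract 9 from any doubled value over 9):
  doubled (positions 2,4,...): 8 3 3 9 2 6 → sum 31
  kept (positions 1,3,...): 2 0 3 1 8 0 → sum 14
Total = 45.
45 mod 10 = 5, so the number is invalid.

invalid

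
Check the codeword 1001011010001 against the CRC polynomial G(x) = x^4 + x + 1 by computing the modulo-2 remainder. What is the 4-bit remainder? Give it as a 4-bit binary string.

0000

Modulo-2 division of 1001011010001 by 10011:
  pos 0: 10010 XOR 10011 = 00001
  pos 4: 11101 XOR 10011 = 01110
  pos 5: 11100 XOR 10011 = 01111
  pos 6: 11110 XOR 10011 = 01101
  pos 7: 11010 XOR 10011 = 01001
  pos 8: 10011 XOR 10011 = 00000
Remainder = 0000 (zero — the frame passes the CRC check).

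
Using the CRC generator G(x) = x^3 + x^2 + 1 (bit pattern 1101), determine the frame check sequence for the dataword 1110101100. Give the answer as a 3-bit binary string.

110

Append 3 zeros: 1110101100000. Divide by 1101 (XOR where the leading bit is 1):
  pos 0: 1110 XOR 1101 = 0011
  pos 2: 1110 XOR 1101 = 0011
  pos 4: 1111 XOR 1101 = 0010
  pos 6: 1000 XOR 1101 = 0101
  pos 7: 1010 XOR 1101 = 0111
  pos 8: 1110 XOR 1101 = 0011
Remainder (last 3 bits) = 110. This is the CRC / FCS.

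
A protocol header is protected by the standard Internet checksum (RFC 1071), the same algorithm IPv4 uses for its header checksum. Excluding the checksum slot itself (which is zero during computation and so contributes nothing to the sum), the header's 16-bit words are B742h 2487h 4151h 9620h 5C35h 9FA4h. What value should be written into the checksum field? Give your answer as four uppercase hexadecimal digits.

50EA

One's-complement addition (fold any carry out of bit 15 back into bit 0):
  0xB742 + 0x2487 = 0x0DBC9
  0xDBC9 + 0x4151 = 0x11D1A → wrap carry → 0x1D1B
  0x1D1B + 0x9620 = 0x0B33B
  0xB33B + 0x5C35 = 0x10F70 → wrap carry → 0x0F71
  0x0F71 + 0x9FA4 = 0x0AF15
One's-complement sum = 0xAF15.
Checksum = ~0xAF15 & 0xFFFF = 0x50EA.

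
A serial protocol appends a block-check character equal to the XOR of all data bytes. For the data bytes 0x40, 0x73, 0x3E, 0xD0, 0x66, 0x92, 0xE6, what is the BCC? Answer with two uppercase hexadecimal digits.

CF

XOR the bytes together:
  start with 0x40
  0x40 ⊕ 0x73 = 0x33
  0x33 ⊕ 0x3E = 0x0D
  0x0D ⊕ 0xD0 = 0xDD
  0xDD ⊕ 0x66 = 0xBB
  0xBB ⊕ 0x92 = 0x29
  0x29 ⊕ 0xE6 = 0xCF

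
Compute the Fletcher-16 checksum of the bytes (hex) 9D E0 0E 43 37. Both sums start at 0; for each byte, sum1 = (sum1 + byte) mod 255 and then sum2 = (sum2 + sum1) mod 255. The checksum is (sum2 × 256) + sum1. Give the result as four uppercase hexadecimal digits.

Running sums (mod 255):
  after byte 0 (9D): sum1=157, sum2=157
  after byte 1 (E0): sum1=126, sum2=28
  after byte 2 (0E): sum1=140, sum2=168
  after byte 3 (43): sum1=207, sum2=120
  after byte 4 (37): sum1=7, sum2=127
Checksum = sum2·256 + sum1 = 127·256 + 7 = 32519 = 0x7F07.

7F07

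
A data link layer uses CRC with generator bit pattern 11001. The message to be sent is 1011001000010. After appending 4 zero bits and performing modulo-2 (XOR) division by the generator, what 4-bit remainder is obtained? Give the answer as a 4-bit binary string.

1001

Append 4 zeros: 10110010000100000. Divide by 11001 (XOR where the leading bit is 1):
  pos 0: 10110 XOR 11001 = 01111
  pos 1: 11110 XOR 11001 = 00111
  pos 3: 11110 XOR 11001 = 00111
  pos 5: 11100 XOR 11001 = 00101
  pos 7: 10101 XOR 11001 = 01100
  pos 8: 11000 XOR 11001 = 00001
  pos 12: 10000 XOR 11001 = 01001
Remainder (last 4 bits) = 1001. This is the CRC / FCS.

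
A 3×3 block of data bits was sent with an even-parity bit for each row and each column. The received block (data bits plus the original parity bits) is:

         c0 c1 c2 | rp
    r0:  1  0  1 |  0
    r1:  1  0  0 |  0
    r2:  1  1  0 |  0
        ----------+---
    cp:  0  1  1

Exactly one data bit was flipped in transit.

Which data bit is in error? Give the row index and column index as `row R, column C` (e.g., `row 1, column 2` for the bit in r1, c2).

Recompute each row's even parity and compare to rp:
  r0: data parity 0, sent rp 0 → ok
  r1: data parity 1, sent rp 0 → mismatch
  r2: data parity 0, sent rp 0 → ok
Recompute each column's even parity and compare to cp:
  c0: data parity 1, sent cp 0 → mismatch
  c1: data parity 1, sent cp 1 → ok
  c2: data parity 1, sent cp 1 → ok
Exactly one row (r1) and one column (c0) fail → the flipped bit is at their intersection.

row 1, column 0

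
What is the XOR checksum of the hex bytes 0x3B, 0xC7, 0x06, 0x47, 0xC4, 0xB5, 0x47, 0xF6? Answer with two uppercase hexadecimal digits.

7D

XOR the bytes together:
  start with 0x3B
  0x3B ⊕ 0xC7 = 0xFC
  0xFC ⊕ 0x06 = 0xFA
  0xFA ⊕ 0x47 = 0xBD
  0xBD ⊕ 0xC4 = 0x79
  0x79 ⊕ 0xB5 = 0xCC
  0xCC ⊕ 0x47 = 0x8B
  0x8B ⊕ 0xF6 = 0x7D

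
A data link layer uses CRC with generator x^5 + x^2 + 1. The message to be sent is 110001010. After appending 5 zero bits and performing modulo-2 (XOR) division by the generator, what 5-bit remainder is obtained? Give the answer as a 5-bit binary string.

10101

Append 5 zeros: 11000101000000. Divide by 100101 (XOR where the leading bit is 1):
  pos 0: 110001 XOR 100101 = 010100
  pos 1: 101000 XOR 100101 = 001101
  pos 3: 110110 XOR 100101 = 010011
  pos 4: 100110 XOR 100101 = 000011
  pos 8: 110000 XOR 100101 = 010101
Remainder (last 5 bits) = 10101. This is the CRC / FCS.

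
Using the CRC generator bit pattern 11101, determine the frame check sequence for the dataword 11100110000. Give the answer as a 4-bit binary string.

Append 4 zeros: 111001100000000. Divide by 11101 (XOR where the leading bit is 1):
  pos 0: 11100 XOR 11101 = 00001
  pos 4: 11100 XOR 11101 = 00001
  pos 8: 10000 XOR 11101 = 01101
  pos 9: 11010 XOR 11101 = 00111
Remainder (last 4 bits) = 1110. This is the CRC / FCS.

1110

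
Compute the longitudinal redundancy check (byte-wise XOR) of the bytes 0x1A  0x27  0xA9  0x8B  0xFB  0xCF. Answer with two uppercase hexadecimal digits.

XOR the bytes together:
  start with 0x1A
  0x1A ⊕ 0x27 = 0x3D
  0x3D ⊕ 0xA9 = 0x94
  0x94 ⊕ 0x8B = 0x1F
  0x1F ⊕ 0xFB = 0xE4
  0xE4 ⊕ 0xCF = 0x2B

2B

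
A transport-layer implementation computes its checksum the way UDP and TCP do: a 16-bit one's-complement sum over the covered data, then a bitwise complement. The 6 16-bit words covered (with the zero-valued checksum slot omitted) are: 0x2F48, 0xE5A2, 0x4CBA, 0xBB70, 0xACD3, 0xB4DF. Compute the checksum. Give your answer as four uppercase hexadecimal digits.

One's-complement addition (fold any carry out of bit 15 back into bit 0):
  0x2F48 + 0xE5A2 = 0x114EA → wrap carry → 0x14EB
  0x14EB + 0x4CBA = 0x061A5
  0x61A5 + 0xBB70 = 0x11D15 → wrap carry → 0x1D16
  0x1D16 + 0xACD3 = 0x0C9E9
  0xC9E9 + 0xB4DF = 0x17EC8 → wrap carry → 0x7EC9
One's-complement sum = 0x7EC9.
Checksum = ~0x7EC9 & 0xFFFF = 0x8136.

8136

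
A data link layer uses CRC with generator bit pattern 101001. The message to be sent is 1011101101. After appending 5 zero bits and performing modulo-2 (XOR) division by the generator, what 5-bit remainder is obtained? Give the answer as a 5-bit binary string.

11111

Append 5 zeros: 101110110100000. Divide by 101001 (XOR where the leading bit is 1):
  pos 0: 101110 XOR 101001 = 000111
  pos 3: 111110 XOR 101001 = 010111
  pos 4: 101111 XOR 101001 = 000110
  pos 7: 110000 XOR 101001 = 011001
  pos 8: 110010 XOR 101001 = 011011
  pos 9: 110110 XOR 101001 = 011111
Remainder (last 5 bits) = 11111. This is the CRC / FCS.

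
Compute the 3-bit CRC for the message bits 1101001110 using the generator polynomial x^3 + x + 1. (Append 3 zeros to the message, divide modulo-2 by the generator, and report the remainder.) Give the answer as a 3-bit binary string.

001

Append 3 zeros: 1101001110000. Divide by 1011 (XOR where the leading bit is 1):
  pos 0: 1101 XOR 1011 = 0110
  pos 1: 1100 XOR 1011 = 0111
  pos 2: 1110 XOR 1011 = 0101
  pos 3: 1011 XOR 1011 = 0000
  pos 7: 1100 XOR 1011 = 0111
  pos 8: 1110 XOR 1011 = 0101
  pos 9: 1010 XOR 1011 = 0001
Remainder (last 3 bits) = 001. This is the CRC / FCS.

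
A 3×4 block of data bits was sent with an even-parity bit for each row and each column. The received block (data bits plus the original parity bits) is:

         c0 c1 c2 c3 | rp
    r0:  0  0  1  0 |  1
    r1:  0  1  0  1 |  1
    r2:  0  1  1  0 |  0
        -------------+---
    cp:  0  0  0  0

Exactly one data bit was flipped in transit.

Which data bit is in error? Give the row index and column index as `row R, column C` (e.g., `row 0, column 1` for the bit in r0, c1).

Recompute each row's even parity and compare to rp:
  r0: data parity 1, sent rp 1 → ok
  r1: data parity 0, sent rp 1 → mismatch
  r2: data parity 0, sent rp 0 → ok
Recompute each column's even parity and compare to cp:
  c0: data parity 0, sent cp 0 → ok
  c1: data parity 0, sent cp 0 → ok
  c2: data parity 0, sent cp 0 → ok
  c3: data parity 1, sent cp 0 → mismatch
Exactly one row (r1) and one column (c3) fail → the flipped bit is at their intersection.

row 1, column 3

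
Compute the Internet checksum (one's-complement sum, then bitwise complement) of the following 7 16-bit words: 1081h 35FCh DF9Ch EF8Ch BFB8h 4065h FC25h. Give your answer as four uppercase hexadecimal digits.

One's-complement addition (fold any carry out of bit 15 back into bit 0):
  0x1081 + 0x35FC = 0x0467D
  0x467D + 0xDF9C = 0x12619 → wrap carry → 0x261A
  0x261A + 0xEF8C = 0x115A6 → wrap carry → 0x15A7
  0x15A7 + 0xBFB8 = 0x0D55F
  0xD55F + 0x4065 = 0x115C4 → wrap carry → 0x15C5
  0x15C5 + 0xFC25 = 0x111EA → wrap carry → 0x11EB
One's-complement sum = 0x11EB.
Checksum = ~0x11EB & 0xFFFF = 0xEE14.

EE14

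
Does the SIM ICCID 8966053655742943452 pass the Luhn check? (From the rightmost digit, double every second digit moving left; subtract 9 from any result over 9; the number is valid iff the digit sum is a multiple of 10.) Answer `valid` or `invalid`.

From the right, keep odd positions and double even positions (subtract 9 from any doubled value over 9):
  doubled (positions 2,4,...): 1 6 9 8 1 3 1 3 9 → sum 41
  kept (positions 1,3,...): 2 4 4 2 7 5 3 0 6 8 → sum 41
Total = 82.
82 mod 10 = 2, so the number is invalid.

invalid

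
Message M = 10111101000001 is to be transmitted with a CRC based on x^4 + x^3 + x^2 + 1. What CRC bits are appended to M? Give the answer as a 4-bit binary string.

0111

Append 4 zeros: 101111010000010000. Divide by 11101 (XOR where the leading bit is 1):
  pos 0: 10111 XOR 11101 = 01010
  pos 1: 10101 XOR 11101 = 01000
  pos 2: 10000 XOR 11101 = 01101
  pos 3: 11011 XOR 11101 = 00110
  pos 5: 11000 XOR 11101 = 00101
  pos 7: 10100 XOR 11101 = 01001
  pos 8: 10010 XOR 11101 = 01111
  pos 9: 11111 XOR 11101 = 00010
  pos 12: 10000 XOR 11101 = 01101
  pos 13: 11010 XOR 11101 = 00111
Remainder (last 4 bits) = 0111. This is the CRC / FCS.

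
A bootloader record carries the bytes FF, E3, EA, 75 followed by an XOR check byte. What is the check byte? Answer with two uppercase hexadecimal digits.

83

XOR the bytes together:
  start with 0xFF
  0xFF ⊕ 0xE3 = 0x1C
  0x1C ⊕ 0xEA = 0xF6
  0xF6 ⊕ 0x75 = 0x83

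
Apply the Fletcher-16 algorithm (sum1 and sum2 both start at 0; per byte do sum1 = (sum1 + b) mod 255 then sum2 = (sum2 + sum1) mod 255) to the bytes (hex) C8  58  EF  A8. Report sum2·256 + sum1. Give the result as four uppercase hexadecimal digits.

Running sums (mod 255):
  after byte 0 (C8): sum1=200, sum2=200
  after byte 1 (58): sum1=33, sum2=233
  after byte 2 (EF): sum1=17, sum2=250
  after byte 3 (A8): sum1=185, sum2=180
Checksum = sum2·256 + sum1 = 180·256 + 185 = 46265 = 0xB4B9.

B4B9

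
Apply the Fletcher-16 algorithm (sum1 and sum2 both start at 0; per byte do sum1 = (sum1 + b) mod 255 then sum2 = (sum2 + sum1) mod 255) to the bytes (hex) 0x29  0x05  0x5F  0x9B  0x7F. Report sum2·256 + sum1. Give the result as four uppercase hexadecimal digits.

B6A8

Running sums (mod 255):
  after byte 0 (0x29): sum1=41, sum2=41
  after byte 1 (0x05): sum1=46, sum2=87
  after byte 2 (0x5F): sum1=141, sum2=228
  after byte 3 (0x9B): sum1=41, sum2=14
  after byte 4 (0x7F): sum1=168, sum2=182
Checksum = sum2·256 + sum1 = 182·256 + 168 = 46760 = 0xB6A8.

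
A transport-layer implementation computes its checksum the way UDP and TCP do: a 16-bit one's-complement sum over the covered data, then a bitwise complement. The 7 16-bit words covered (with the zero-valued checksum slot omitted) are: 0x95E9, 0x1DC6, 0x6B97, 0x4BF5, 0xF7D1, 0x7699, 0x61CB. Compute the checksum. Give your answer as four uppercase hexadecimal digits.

C48C

One's-complement addition (fold any carry out of bit 15 back into bit 0):
  0x95E9 + 0x1DC6 = 0x0B3AF
  0xB3AF + 0x6B97 = 0x11F46 → wrap carry → 0x1F47
  0x1F47 + 0x4BF5 = 0x06B3C
  0x6B3C + 0xF7D1 = 0x1630D → wrap carry → 0x630E
  0x630E + 0x7699 = 0x0D9A7
  0xD9A7 + 0x61CB = 0x13B72 → wrap carry → 0x3B73
One's-complement sum = 0x3B73.
Checksum = ~0x3B73 & 0xFFFF = 0xC48C.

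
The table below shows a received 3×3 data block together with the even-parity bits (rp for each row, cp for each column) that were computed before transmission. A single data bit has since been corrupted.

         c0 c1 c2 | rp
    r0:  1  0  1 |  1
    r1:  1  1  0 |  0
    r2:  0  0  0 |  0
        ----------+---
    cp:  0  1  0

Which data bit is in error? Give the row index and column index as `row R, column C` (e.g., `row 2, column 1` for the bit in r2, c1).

row 0, column 2

Recompute each row's even parity and compare to rp:
  r0: data parity 0, sent rp 1 → mismatch
  r1: data parity 0, sent rp 0 → ok
  r2: data parity 0, sent rp 0 → ok
Recompute each column's even parity and compare to cp:
  c0: data parity 0, sent cp 0 → ok
  c1: data parity 1, sent cp 1 → ok
  c2: data parity 1, sent cp 0 → mismatch
Exactly one row (r0) and one column (c2) fail → the flipped bit is at their intersection.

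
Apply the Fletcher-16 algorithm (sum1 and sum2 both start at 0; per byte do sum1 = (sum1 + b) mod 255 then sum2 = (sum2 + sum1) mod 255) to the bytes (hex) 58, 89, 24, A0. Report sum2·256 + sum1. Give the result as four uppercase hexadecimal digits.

E6A6

Running sums (mod 255):
  after byte 0 (58): sum1=88, sum2=88
  after byte 1 (89): sum1=225, sum2=58
  after byte 2 (24): sum1=6, sum2=64
  after byte 3 (A0): sum1=166, sum2=230
Checksum = sum2·256 + sum1 = 230·256 + 166 = 59046 = 0xE6A6.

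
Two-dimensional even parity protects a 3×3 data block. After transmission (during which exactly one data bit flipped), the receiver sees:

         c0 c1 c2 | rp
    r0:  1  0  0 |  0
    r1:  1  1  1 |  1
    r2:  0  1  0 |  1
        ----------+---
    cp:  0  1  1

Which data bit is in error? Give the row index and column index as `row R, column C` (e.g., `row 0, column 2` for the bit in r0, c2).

row 0, column 1

Recompute each row's even parity and compare to rp:
  r0: data parity 1, sent rp 0 → mismatch
  r1: data parity 1, sent rp 1 → ok
  r2: data parity 1, sent rp 1 → ok
Recompute each column's even parity and compare to cp:
  c0: data parity 0, sent cp 0 → ok
  c1: data parity 0, sent cp 1 → mismatch
  c2: data parity 1, sent cp 1 → ok
Exactly one row (r0) and one column (c1) fail → the flipped bit is at their intersection.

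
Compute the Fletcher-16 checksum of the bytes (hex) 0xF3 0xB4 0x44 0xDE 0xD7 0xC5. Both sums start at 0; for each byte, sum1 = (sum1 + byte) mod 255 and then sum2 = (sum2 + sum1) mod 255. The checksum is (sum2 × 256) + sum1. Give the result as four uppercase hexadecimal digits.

6269

Running sums (mod 255):
  after byte 0 (0xF3): sum1=243, sum2=243
  after byte 1 (0xB4): sum1=168, sum2=156
  after byte 2 (0x44): sum1=236, sum2=137
  after byte 3 (0xDE): sum1=203, sum2=85
  after byte 4 (0xD7): sum1=163, sum2=248
  after byte 5 (0xC5): sum1=105, sum2=98
Checksum = sum2·256 + sum1 = 98·256 + 105 = 25193 = 0x6269.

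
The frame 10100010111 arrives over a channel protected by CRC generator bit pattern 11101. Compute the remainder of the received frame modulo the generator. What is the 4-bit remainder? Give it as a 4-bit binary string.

0000

Modulo-2 division of 10100010111 by 11101:
  pos 0: 10100 XOR 11101 = 01001
  pos 1: 10010 XOR 11101 = 01111
  pos 2: 11111 XOR 11101 = 00010
  pos 5: 10011 XOR 11101 = 01110
  pos 6: 11101 XOR 11101 = 00000
Remainder = 0000 (zero — the frame passes the CRC check).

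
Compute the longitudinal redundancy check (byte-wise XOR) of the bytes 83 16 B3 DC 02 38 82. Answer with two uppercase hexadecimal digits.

XOR the bytes together:
  start with 0x83
  0x83 ⊕ 0x16 = 0x95
  0x95 ⊕ 0xB3 = 0x26
  0x26 ⊕ 0xDC = 0xFA
  0xFA ⊕ 0x02 = 0xF8
  0xF8 ⊕ 0x38 = 0xC0
  0xC0 ⊕ 0x82 = 0x42

42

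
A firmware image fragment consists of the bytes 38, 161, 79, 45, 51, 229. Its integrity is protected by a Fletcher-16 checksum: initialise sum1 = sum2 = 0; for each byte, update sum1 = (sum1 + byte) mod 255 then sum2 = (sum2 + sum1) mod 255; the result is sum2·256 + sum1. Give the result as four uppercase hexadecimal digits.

1E5D

Running sums (mod 255):
  after byte 0 (38): sum1=38, sum2=38
  after byte 1 (161): sum1=199, sum2=237
  after byte 2 (79): sum1=23, sum2=5
  after byte 3 (45): sum1=68, sum2=73
  after byte 4 (51): sum1=119, sum2=192
  after byte 5 (229): sum1=93, sum2=30
Checksum = sum2·256 + sum1 = 30·256 + 93 = 7773 = 0x1E5D.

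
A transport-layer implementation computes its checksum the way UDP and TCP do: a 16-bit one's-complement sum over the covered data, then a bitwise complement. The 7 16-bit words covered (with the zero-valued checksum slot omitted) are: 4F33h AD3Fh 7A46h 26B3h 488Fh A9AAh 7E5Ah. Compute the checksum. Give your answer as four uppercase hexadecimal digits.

One's-complement addition (fold any carry out of bit 15 back into bit 0):
  0x4F33 + 0xAD3F = 0x0FC72
  0xFC72 + 0x7A46 = 0x176B8 → wrap carry → 0x76B9
  0x76B9 + 0x26B3 = 0x09D6C
  0x9D6C + 0x488F = 0x0E5FB
  0xE5FB + 0xA9AA = 0x18FA5 → wrap carry → 0x8FA6
  0x8FA6 + 0x7E5A = 0x10E00 → wrap carry → 0x0E01
One's-complement sum = 0x0E01.
Checksum = ~0x0E01 & 0xFFFF = 0xF1FE.

F1FE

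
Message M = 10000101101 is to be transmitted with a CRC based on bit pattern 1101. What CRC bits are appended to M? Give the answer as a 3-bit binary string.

100

Append 3 zeros: 10000101101000. Divide by 1101 (XOR where the leading bit is 1):
  pos 0: 1000 XOR 1101 = 0101
  pos 1: 1010 XOR 1101 = 0111
  pos 2: 1111 XOR 1101 = 0010
  pos 4: 1001 XOR 1101 = 0100
  pos 5: 1001 XOR 1101 = 0100
  pos 6: 1000 XOR 1101 = 0101
  pos 7: 1011 XOR 1101 = 0110
  pos 8: 1100 XOR 1101 = 0001
Remainder (last 3 bits) = 100. This is the CRC / FCS.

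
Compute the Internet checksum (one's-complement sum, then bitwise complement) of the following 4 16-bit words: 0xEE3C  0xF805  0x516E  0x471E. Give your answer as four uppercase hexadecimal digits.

One's-complement addition (fold any carry out of bit 15 back into bit 0):
  0xEE3C + 0xF805 = 0x1E641 → wrap carry → 0xE642
  0xE642 + 0x516E = 0x137B0 → wrap carry → 0x37B1
  0x37B1 + 0x471E = 0x07ECF
One's-complement sum = 0x7ECF.
Checksum = ~0x7ECF & 0xFFFF = 0x8130.

8130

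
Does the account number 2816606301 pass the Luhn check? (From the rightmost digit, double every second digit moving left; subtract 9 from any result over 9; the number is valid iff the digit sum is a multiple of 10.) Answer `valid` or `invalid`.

From the right, keep odd positions and double even positions (subtract 9 from any doubled value over 9):
  doubled (positions 2,4,...): 0 3 3 2 4 → sum 12
  kept (positions 1,3,...): 1 3 0 6 8 → sum 18
Total = 30.
30 mod 10 = 0, so the number is valid.

valid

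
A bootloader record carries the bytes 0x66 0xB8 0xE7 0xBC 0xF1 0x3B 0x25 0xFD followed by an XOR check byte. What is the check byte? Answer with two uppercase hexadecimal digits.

XOR the bytes together:
  start with 0x66
  0x66 ⊕ 0xB8 = 0xDE
  0xDE ⊕ 0xE7 = 0x39
  0x39 ⊕ 0xBC = 0x85
  0x85 ⊕ 0xF1 = 0x74
  0x74 ⊕ 0x3B = 0x4F
  0x4F ⊕ 0x25 = 0x6A
  0x6A ⊕ 0xFD = 0x97

97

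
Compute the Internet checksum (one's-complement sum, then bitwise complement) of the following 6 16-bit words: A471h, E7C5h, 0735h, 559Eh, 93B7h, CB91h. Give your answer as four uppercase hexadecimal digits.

B7AB

One's-complement addition (fold any carry out of bit 15 back into bit 0):
  0xA471 + 0xE7C5 = 0x18C36 → wrap carry → 0x8C37
  0x8C37 + 0x0735 = 0x0936C
  0x936C + 0x559E = 0x0E90A
  0xE90A + 0x93B7 = 0x17CC1 → wrap carry → 0x7CC2
  0x7CC2 + 0xCB91 = 0x14853 → wrap carry → 0x4854
One's-complement sum = 0x4854.
Checksum = ~0x4854 & 0xFFFF = 0xB7AB.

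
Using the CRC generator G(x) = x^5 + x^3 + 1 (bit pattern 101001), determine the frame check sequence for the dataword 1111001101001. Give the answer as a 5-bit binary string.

Append 5 zeros: 111100110100100000. Divide by 101001 (XOR where the leading bit is 1):
  pos 0: 111100 XOR 101001 = 010101
  pos 1: 101011 XOR 101001 = 000010
  pos 5: 101010 XOR 101001 = 000011
  pos 9: 110100 XOR 101001 = 011101
  pos 10: 111010 XOR 101001 = 010011
  pos 11: 100110 XOR 101001 = 001111
Remainder (last 5 bits) = 11110. This is the CRC / FCS.

11110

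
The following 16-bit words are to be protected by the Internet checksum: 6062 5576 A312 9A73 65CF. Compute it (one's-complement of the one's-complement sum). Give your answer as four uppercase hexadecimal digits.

One's-complement addition (fold any carry out of bit 15 back into bit 0):
  0x6062 + 0x5576 = 0x0B5D8
  0xB5D8 + 0xA312 = 0x158EA → wrap carry → 0x58EB
  0x58EB + 0x9A73 = 0x0F35E
  0xF35E + 0x65CF = 0x1592D → wrap carry → 0x592E
One's-complement sum = 0x592E.
Checksum = ~0x592E & 0xFFFF = 0xA6D1.

A6D1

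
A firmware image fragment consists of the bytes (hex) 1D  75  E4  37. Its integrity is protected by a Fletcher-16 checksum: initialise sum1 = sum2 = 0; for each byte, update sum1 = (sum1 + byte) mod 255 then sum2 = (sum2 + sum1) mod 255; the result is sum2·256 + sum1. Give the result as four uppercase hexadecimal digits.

Running sums (mod 255):
  after byte 0 (1D): sum1=29, sum2=29
  after byte 1 (75): sum1=146, sum2=175
  after byte 2 (E4): sum1=119, sum2=39
  after byte 3 (37): sum1=174, sum2=213
Checksum = sum2·256 + sum1 = 213·256 + 174 = 54702 = 0xD5AE.

D5AE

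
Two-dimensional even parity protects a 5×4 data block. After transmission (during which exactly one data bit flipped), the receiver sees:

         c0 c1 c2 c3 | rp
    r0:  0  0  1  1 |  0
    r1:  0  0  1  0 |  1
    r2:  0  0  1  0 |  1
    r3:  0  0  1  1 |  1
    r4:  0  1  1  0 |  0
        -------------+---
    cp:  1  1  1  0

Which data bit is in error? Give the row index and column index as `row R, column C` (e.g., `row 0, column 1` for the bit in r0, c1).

row 3, column 0

Recompute each row's even parity and compare to rp:
  r0: data parity 0, sent rp 0 → ok
  r1: data parity 1, sent rp 1 → ok
  r2: data parity 1, sent rp 1 → ok
  r3: data parity 0, sent rp 1 → mismatch
  r4: data parity 0, sent rp 0 → ok
Recompute each column's even parity and compare to cp:
  c0: data parity 0, sent cp 1 → mismatch
  c1: data parity 1, sent cp 1 → ok
  c2: data parity 1, sent cp 1 → ok
  c3: data parity 0, sent cp 0 → ok
Exactly one row (r3) and one column (c0) fail → the flipped bit is at their intersection.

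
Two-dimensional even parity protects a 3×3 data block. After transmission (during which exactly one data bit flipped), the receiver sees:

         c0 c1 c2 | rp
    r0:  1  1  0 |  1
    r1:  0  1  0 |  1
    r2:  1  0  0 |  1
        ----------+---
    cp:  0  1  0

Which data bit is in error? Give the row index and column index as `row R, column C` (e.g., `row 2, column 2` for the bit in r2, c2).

Recompute each row's even parity and compare to rp:
  r0: data parity 0, sent rp 1 → mismatch
  r1: data parity 1, sent rp 1 → ok
  r2: data parity 1, sent rp 1 → ok
Recompute each column's even parity and compare to cp:
  c0: data parity 0, sent cp 0 → ok
  c1: data parity 0, sent cp 1 → mismatch
  c2: data parity 0, sent cp 0 → ok
Exactly one row (r0) and one column (c1) fail → the flipped bit is at their intersection.

row 0, column 1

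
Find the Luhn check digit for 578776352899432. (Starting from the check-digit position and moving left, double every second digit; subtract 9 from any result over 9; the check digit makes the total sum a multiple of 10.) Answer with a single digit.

Partial digits right→left: 2 3 4 9 9 8 2 5 3 6 7 7 8 7 5
Double every second digit counting from the check-digit position (so the 1st, 3rd, 5th, ... of the partial from the right).
  doubled (with −9 where >9): 4 8 9 4 6 5 7 1 → sum 44
  kept as-is: 3 9 8 5 6 7 7 → sum 45
Total = 44 + 45 = 89.
Check digit = (10 − (89 mod 10)) mod 10 = 1.

1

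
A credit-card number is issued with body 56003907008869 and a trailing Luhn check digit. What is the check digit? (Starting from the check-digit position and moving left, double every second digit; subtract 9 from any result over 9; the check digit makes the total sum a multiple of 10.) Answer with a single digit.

Partial digits right→left: 9 6 8 8 0 0 7 0 9 3 0 0 6 5
Double every second digit counting from the check-digit position (so the 1st, 3rd, 5th, ... of the partial from the right).
  doubled (with −9 where >9): 9 7 0 5 9 0 3 → sum 33
  kept as-is: 6 8 0 0 3 0 5 → sum 22
Total = 33 + 22 = 55.
Check digit = (10 − (55 mod 10)) mod 10 = 5.

5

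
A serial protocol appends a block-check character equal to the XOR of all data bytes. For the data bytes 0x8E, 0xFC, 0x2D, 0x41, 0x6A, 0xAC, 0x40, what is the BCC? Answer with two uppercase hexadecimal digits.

98

XOR the bytes together:
  start with 0x8E
  0x8E ⊕ 0xFC = 0x72
  0x72 ⊕ 0x2D = 0x5F
  0x5F ⊕ 0x41 = 0x1E
  0x1E ⊕ 0x6A = 0x74
  0x74 ⊕ 0xAC = 0xD8
  0xD8 ⊕ 0x40 = 0x98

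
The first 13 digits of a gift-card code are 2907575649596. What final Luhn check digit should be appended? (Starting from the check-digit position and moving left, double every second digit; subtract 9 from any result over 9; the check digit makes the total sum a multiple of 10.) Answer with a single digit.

Partial digits right→left: 6 9 5 9 4 6 5 7 5 7 0 9 2
Double every second digit counting from the check-digit position (so the 1st, 3rd, 5th, ... of the partial from the right).
  doubled (with −9 where >9): 3 1 8 1 1 0 4 → sum 18
  kept as-is: 9 9 6 7 7 9 → sum 47
Total = 18 + 47 = 65.
Check digit = (10 − (65 mod 10)) mod 10 = 5.

5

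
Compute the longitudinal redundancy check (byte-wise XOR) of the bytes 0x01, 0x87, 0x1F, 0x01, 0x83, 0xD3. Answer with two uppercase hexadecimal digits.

XOR the bytes together:
  start with 0x01
  0x01 ⊕ 0x87 = 0x86
  0x86 ⊕ 0x1F = 0x99
  0x99 ⊕ 0x01 = 0x98
  0x98 ⊕ 0x83 = 0x1B
  0x1B ⊕ 0xD3 = 0xC8

C8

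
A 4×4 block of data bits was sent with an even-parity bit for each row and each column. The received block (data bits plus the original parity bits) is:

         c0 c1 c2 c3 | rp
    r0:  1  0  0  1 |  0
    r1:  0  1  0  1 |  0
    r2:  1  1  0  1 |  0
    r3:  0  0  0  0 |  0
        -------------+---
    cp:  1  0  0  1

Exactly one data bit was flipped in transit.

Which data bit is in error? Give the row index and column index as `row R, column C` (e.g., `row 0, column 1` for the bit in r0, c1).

row 2, column 0

Recompute each row's even parity and compare to rp:
  r0: data parity 0, sent rp 0 → ok
  r1: data parity 0, sent rp 0 → ok
  r2: data parity 1, sent rp 0 → mismatch
  r3: data parity 0, sent rp 0 → ok
Recompute each column's even parity and compare to cp:
  c0: data parity 0, sent cp 1 → mismatch
  c1: data parity 0, sent cp 0 → ok
  c2: data parity 0, sent cp 0 → ok
  c3: data parity 1, sent cp 1 → ok
Exactly one row (r2) and one column (c0) fail → the flipped bit is at their intersection.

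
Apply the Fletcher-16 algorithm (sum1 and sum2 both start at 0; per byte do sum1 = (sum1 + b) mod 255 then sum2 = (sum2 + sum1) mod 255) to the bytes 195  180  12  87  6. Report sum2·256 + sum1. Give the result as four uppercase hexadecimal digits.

7EE1

Running sums (mod 255):
  after byte 0 (195): sum1=195, sum2=195
  after byte 1 (180): sum1=120, sum2=60
  after byte 2 (12): sum1=132, sum2=192
  after byte 3 (87): sum1=219, sum2=156
  after byte 4 (6): sum1=225, sum2=126
Checksum = sum2·256 + sum1 = 126·256 + 225 = 32481 = 0x7EE1.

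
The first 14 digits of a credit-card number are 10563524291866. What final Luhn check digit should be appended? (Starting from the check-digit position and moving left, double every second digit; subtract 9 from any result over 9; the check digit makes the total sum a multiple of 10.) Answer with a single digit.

Partial digits right→left: 6 6 8 1 9 2 4 2 5 3 6 5 0 1
Double every second digit counting from the check-digit position (so the 1st, 3rd, 5th, ... of the partial from the right).
  doubled (with −9 where >9): 3 7 9 8 1 3 0 → sum 31
  kept as-is: 6 1 2 2 3 5 1 → sum 20
Total = 31 + 20 = 51.
Check digit = (10 − (51 mod 10)) mod 10 = 9.

9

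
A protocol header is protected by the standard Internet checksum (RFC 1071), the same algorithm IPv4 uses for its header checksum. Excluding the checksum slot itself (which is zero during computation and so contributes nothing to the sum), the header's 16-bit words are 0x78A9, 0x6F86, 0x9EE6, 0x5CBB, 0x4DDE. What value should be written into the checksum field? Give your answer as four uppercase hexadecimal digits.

CE4F

One's-complement addition (fold any carry out of bit 15 back into bit 0):
  0x78A9 + 0x6F86 = 0x0E82F
  0xE82F + 0x9EE6 = 0x18715 → wrap carry → 0x8716
  0x8716 + 0x5CBB = 0x0E3D1
  0xE3D1 + 0x4DDE = 0x131AF → wrap carry → 0x31B0
One's-complement sum = 0x31B0.
Checksum = ~0x31B0 & 0xFFFF = 0xCE4F.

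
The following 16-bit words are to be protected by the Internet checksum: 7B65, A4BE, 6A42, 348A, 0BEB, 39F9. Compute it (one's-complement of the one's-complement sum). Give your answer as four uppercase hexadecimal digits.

FB2A

One's-complement addition (fold any carry out of bit 15 back into bit 0):
  0x7B65 + 0xA4BE = 0x12023 → wrap carry → 0x2024
  0x2024 + 0x6A42 = 0x08A66
  0x8A66 + 0x348A = 0x0BEF0
  0xBEF0 + 0x0BEB = 0x0CADB
  0xCADB + 0x39F9 = 0x104D4 → wrap carry → 0x04D5
One's-complement sum = 0x04D5.
Checksum = ~0x04D5 & 0xFFFF = 0xFB2A.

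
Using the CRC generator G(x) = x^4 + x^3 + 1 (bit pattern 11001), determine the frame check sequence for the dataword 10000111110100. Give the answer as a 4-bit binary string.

0100

Append 4 zeros: 100001111101000000. Divide by 11001 (XOR where the leading bit is 1):
  pos 0: 10000 XOR 11001 = 01001
  pos 1: 10011 XOR 11001 = 01010
  pos 2: 10101 XOR 11001 = 01100
  pos 3: 11001 XOR 11001 = 00000
  pos 8: 11010 XOR 11001 = 00011
  pos 11: 11000 XOR 11001 = 00001
Remainder (last 4 bits) = 0100. This is the CRC / FCS.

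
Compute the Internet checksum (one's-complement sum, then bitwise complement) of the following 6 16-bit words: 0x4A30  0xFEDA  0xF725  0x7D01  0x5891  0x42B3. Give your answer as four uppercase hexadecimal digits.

One's-complement addition (fold any carry out of bit 15 back into bit 0):
  0x4A30 + 0xFEDA = 0x1490A → wrap carry → 0x490B
  0x490B + 0xF725 = 0x14030 → wrap carry → 0x4031
  0x4031 + 0x7D01 = 0x0BD32
  0xBD32 + 0x5891 = 0x115C3 → wrap carry → 0x15C4
  0x15C4 + 0x42B3 = 0x05877
One's-complement sum = 0x5877.
Checksum = ~0x5877 & 0xFFFF = 0xA788.

A788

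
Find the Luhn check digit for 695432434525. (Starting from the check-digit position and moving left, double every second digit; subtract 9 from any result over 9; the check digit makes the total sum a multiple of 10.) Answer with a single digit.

7

Partial digits right→left: 5 2 5 4 3 4 2 3 4 5 9 6
Double every second digit counting from the check-digit position (so the 1st, 3rd, 5th, ... of the partial from the right).
  doubled (with −9 where >9): 1 1 6 4 8 9 → sum 29
  kept as-is: 2 4 4 3 5 6 → sum 24
Total = 29 + 24 = 53.
Check digit = (10 − (53 mod 10)) mod 10 = 7.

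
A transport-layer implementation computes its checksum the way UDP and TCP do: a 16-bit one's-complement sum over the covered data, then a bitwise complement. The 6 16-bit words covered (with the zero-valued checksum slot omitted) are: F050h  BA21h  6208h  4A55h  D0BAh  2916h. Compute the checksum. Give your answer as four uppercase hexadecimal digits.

One's-complement addition (fold any carry out of bit 15 back into bit 0):
  0xF050 + 0xBA21 = 0x1AA71 → wrap carry → 0xAA72
  0xAA72 + 0x6208 = 0x10C7A → wrap carry → 0x0C7B
  0x0C7B + 0x4A55 = 0x056D0
  0x56D0 + 0xD0BA = 0x1278A → wrap carry → 0x278B
  0x278B + 0x2916 = 0x050A1
One's-complement sum = 0x50A1.
Checksum = ~0x50A1 & 0xFFFF = 0xAF5E.

AF5E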